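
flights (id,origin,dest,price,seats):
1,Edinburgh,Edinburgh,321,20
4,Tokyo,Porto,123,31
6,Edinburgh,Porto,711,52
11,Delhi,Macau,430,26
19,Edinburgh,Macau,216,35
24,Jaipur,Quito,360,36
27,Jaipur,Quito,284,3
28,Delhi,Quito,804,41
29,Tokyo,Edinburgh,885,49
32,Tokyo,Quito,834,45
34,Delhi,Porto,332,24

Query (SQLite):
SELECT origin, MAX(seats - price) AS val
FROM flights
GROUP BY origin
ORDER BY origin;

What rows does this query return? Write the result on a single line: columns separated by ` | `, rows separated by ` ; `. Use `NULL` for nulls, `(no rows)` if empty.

For each row compute seats - price.
Group by origin; take MAX of the expression per group.
  Delhi: ids {11, 28, 34} → MAX(seats - price)=-308
  Edinburgh: ids {1, 6, 19} → MAX(seats - price)=-181
  Jaipur: ids {24, 27} → MAX(seats - price)=-281
  Tokyo: ids {4, 29, 32} → MAX(seats - price)=-92

Delhi | -308 ; Edinburgh | -181 ; Jaipur | -281 ; Tokyo | -92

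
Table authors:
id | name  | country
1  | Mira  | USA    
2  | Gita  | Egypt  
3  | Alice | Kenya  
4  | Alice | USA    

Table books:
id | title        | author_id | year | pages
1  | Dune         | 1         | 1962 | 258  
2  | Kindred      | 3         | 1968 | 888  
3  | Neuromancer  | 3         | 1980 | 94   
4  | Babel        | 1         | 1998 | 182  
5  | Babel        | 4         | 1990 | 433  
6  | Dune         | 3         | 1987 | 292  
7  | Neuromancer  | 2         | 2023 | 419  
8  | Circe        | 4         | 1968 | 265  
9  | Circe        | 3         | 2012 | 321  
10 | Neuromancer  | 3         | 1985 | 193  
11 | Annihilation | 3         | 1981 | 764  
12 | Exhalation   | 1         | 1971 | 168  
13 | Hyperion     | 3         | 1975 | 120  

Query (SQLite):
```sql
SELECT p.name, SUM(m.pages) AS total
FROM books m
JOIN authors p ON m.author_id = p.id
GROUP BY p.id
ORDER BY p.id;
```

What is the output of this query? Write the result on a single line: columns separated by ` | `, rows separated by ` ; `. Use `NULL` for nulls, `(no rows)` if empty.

Mira | 608 ; Gita | 419 ; Alice | 2672 ; Alice | 698

Join each books row to its authors via author_id.
Group joined rows by authors.id; compute SUM(m.pages) per group.
  1: ids {1, 4, 12} → SUM(m.pages)=608
  2: ids {7} → SUM(m.pages)=419
  3: ids {2, 3, 6, 9, 10, 11, 13} → SUM(m.pages)=2672
  4: ids {5, 8} → SUM(m.pages)=698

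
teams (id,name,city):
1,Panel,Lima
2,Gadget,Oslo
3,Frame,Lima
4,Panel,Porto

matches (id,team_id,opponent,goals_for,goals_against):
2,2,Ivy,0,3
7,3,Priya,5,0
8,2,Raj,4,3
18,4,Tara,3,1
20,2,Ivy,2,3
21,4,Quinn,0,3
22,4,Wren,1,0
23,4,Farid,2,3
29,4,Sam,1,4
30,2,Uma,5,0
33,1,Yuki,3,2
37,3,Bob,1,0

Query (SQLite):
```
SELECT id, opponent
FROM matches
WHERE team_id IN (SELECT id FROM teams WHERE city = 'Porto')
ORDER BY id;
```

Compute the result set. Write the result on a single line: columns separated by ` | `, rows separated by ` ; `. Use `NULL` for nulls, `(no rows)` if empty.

18 | Tara ; 21 | Quinn ; 22 | Wren ; 23 | Farid ; 29 | Sam

Inner query: teams.id where city = 'Porto'.
Outer: keep matches rows whose team_id is in that set.
Inner query → {4}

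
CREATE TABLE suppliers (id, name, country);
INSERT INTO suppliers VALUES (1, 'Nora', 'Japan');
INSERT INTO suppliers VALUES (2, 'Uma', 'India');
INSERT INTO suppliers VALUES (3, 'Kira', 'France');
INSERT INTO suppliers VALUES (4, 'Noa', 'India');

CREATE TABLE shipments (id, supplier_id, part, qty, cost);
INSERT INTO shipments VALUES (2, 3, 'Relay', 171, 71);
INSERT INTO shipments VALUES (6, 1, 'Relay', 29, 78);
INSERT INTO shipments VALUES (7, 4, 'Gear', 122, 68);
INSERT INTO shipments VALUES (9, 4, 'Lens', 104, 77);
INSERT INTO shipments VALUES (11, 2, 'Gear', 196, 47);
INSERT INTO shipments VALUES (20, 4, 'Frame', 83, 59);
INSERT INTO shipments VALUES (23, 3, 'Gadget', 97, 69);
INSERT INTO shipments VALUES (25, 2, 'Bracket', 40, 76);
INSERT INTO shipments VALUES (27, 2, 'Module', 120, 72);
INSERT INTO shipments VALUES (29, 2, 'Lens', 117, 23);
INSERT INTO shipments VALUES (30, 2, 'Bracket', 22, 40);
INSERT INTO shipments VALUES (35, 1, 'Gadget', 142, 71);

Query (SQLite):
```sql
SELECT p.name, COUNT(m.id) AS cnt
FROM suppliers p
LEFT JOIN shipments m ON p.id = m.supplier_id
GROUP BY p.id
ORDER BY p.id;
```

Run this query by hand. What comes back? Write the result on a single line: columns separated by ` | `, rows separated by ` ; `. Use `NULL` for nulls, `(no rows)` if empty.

LEFT JOIN keeps every suppliers row; unmatched ones get NULL for shipments columns.
Group by suppliers.id and compute COUNT(m.id). COUNT(col) of an all-NULL group is 0.
  1: ids {6, 35} → COUNT(m.id)=2
  2: ids {11, 25, 27, 29, 30} → COUNT(m.id)=5
  3: ids {2, 23} → COUNT(m.id)=2
  4: ids {7, 9, 20} → COUNT(m.id)=3

Nora | 2 ; Uma | 5 ; Kira | 2 ; Noa | 3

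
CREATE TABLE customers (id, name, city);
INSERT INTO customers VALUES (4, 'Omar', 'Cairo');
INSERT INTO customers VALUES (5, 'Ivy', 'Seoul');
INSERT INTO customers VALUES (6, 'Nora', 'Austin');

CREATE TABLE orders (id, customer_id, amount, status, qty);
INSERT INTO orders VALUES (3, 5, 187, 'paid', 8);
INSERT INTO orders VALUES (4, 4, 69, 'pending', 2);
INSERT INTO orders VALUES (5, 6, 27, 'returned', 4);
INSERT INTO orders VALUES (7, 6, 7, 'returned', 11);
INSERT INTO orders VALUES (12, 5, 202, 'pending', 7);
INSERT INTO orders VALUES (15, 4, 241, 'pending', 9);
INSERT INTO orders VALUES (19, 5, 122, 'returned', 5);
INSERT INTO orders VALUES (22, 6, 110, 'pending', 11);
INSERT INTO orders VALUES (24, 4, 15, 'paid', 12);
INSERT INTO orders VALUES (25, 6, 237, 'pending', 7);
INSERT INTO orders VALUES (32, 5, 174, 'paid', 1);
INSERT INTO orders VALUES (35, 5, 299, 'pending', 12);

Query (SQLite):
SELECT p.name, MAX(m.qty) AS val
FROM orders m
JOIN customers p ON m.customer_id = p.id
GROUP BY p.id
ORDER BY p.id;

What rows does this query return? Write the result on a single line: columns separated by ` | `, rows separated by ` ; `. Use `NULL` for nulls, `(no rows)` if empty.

Join each orders row to its customers via customer_id.
Group joined rows by customers.id; compute MAX(m.qty) per group.
  4: ids {4, 15, 24} → MAX(m.qty)=12
  5: ids {3, 12, 19, 32, 35} → MAX(m.qty)=12
  6: ids {5, 7, 22, 25} → MAX(m.qty)=11

Omar | 12 ; Ivy | 12 ; Nora | 11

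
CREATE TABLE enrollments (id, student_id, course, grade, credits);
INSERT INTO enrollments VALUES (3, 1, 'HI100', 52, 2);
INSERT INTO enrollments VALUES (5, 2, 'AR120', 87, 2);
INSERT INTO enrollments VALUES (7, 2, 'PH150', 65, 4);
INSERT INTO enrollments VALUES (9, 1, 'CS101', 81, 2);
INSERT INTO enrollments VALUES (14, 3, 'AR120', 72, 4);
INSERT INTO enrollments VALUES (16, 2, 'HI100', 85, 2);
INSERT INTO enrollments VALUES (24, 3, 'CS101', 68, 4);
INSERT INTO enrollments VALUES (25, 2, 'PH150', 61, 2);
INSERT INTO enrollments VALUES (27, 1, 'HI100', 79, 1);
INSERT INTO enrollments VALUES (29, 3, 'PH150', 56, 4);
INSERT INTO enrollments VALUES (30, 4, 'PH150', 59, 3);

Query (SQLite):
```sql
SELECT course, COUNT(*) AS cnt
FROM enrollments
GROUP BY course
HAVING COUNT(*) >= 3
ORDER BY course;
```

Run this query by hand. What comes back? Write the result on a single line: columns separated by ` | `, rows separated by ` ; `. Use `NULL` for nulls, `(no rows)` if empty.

HI100 | 3 ; PH150 | 4

Partition enrollments by course; compute COUNT(*) within each group.
HAVING: keep groups with count ≥ 3.
  AR120: ids {5, 14} → COUNT(*)=2
  CS101: ids {9, 24} → COUNT(*)=2
  HI100: ids {3, 16, 27} → COUNT(*)=3
  PH150: ids {7, 25, 29, 30} → COUNT(*)=4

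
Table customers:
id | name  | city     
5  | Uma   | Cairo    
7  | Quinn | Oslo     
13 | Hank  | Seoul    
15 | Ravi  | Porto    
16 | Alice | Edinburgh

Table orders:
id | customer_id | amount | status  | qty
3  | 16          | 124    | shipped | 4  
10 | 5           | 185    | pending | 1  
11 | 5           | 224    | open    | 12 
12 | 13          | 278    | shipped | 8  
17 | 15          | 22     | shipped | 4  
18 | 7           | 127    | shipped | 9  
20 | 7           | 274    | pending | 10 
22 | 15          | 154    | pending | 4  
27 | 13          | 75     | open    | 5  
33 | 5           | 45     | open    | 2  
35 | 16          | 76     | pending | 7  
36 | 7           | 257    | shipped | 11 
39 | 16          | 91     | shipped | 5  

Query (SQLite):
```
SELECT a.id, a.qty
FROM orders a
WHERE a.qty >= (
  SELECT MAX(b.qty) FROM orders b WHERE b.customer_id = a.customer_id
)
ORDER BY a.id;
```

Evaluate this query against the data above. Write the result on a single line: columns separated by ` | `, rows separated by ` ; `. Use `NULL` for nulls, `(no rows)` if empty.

11 | 12 ; 12 | 8 ; 17 | 4 ; 22 | 4 ; 35 | 7 ; 36 | 11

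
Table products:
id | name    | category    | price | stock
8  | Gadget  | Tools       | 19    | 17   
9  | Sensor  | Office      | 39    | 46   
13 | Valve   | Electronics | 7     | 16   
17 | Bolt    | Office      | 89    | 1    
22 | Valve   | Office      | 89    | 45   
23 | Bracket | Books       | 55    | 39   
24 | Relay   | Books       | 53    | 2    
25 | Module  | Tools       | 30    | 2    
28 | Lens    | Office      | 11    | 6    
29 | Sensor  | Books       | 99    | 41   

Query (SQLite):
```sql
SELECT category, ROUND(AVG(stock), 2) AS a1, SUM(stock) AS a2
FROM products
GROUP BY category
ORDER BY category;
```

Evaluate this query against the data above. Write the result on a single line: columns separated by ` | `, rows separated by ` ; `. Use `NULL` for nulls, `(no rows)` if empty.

Books | 27.33 | 82 ; Electronics | 16 | 16 ; Office | 24.5 | 98 ; Tools | 9.5 | 19

Group products by category.
Per group compute: ROUND(AVG(stock), 2), SUM(stock).
  Books: ids {23, 24, 29} → ROUND(AVG(stock), 2)=27.33, SUM(stock)=82
  Electronics: ids {13} → ROUND(AVG(stock), 2)=16, SUM(stock)=16
  Office: ids {9, 17, 22, 28} → ROUND(AVG(stock), 2)=24.5, SUM(stock)=98
  Tools: ids {8, 25} → ROUND(AVG(stock), 2)=9.5, SUM(stock)=19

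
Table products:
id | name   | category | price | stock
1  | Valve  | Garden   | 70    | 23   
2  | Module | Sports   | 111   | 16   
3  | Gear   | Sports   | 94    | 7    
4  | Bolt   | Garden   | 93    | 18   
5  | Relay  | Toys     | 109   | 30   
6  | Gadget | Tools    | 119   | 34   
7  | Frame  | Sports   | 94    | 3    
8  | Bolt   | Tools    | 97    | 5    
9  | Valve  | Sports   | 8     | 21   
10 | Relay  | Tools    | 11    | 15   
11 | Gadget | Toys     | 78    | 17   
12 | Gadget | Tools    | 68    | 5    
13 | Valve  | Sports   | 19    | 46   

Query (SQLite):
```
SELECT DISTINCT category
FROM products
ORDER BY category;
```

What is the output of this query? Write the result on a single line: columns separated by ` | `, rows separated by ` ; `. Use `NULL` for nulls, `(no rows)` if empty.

Garden ; Sports ; Tools ; Toys

Collect distinct category values from products.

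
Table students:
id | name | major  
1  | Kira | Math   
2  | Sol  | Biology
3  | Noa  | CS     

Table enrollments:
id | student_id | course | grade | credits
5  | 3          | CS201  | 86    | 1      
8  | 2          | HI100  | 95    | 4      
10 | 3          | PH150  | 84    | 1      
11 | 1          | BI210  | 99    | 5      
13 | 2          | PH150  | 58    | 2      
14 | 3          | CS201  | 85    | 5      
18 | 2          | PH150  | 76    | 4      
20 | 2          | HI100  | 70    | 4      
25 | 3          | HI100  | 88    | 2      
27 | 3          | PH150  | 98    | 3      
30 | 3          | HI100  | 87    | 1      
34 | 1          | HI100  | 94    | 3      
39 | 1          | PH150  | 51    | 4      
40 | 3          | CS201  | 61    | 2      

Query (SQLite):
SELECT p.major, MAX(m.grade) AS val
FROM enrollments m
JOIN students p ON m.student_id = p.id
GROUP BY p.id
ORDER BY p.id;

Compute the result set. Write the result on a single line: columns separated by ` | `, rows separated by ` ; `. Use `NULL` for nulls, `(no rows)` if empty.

Join each enrollments row to its students via student_id.
Group joined rows by students.id; compute MAX(m.grade) per group.
  1: ids {11, 34, 39} → MAX(m.grade)=99
  2: ids {8, 13, 18, 20} → MAX(m.grade)=95
  3: ids {5, 10, 14, 25, 27, 30, 40} → MAX(m.grade)=98

Math | 99 ; Biology | 95 ; CS | 98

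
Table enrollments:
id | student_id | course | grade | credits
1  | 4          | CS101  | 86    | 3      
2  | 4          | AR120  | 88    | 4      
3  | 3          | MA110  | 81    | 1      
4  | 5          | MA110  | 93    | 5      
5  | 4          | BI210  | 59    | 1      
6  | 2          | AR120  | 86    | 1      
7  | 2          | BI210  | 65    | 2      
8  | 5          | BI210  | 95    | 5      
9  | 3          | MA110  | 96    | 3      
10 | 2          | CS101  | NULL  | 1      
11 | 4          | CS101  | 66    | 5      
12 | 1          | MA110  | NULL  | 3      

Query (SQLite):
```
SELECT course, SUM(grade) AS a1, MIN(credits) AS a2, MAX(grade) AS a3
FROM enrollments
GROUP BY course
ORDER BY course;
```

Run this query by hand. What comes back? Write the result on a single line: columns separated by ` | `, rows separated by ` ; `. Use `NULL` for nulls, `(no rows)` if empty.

AR120 | 174 | 1 | 88 ; BI210 | 219 | 1 | 95 ; CS101 | 152 | 1 | 86 ; MA110 | 270 | 1 | 96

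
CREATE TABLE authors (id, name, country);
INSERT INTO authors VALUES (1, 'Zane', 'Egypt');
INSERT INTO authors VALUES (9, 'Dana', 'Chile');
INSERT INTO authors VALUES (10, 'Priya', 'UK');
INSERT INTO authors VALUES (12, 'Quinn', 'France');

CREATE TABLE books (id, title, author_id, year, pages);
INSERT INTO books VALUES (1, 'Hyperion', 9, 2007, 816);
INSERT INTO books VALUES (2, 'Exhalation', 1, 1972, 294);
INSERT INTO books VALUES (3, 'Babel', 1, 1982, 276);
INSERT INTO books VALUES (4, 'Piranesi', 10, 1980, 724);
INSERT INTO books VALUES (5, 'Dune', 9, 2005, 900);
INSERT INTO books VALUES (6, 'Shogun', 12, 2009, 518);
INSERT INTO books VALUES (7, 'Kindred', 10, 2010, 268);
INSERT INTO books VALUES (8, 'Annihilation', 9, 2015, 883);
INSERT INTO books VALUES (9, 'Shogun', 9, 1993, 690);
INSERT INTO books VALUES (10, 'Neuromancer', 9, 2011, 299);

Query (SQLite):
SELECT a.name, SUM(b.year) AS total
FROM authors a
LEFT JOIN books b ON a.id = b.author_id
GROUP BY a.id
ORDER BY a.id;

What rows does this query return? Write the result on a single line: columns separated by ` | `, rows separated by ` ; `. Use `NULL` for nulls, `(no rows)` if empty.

LEFT JOIN keeps every authors row; unmatched ones get NULL for books columns.
Group by authors.id and compute SUM(b.year). SUM over an all-NULL group is NULL.
  1: ids {2, 3} → SUM(b.year)=3954
  9: ids {1, 5, 8, 9, 10} → SUM(b.year)=10031
  10: ids {4, 7} → SUM(b.year)=3990
  12: ids {6} → SUM(b.year)=2009

Zane | 3954 ; Dana | 10031 ; Priya | 3990 ; Quinn | 2009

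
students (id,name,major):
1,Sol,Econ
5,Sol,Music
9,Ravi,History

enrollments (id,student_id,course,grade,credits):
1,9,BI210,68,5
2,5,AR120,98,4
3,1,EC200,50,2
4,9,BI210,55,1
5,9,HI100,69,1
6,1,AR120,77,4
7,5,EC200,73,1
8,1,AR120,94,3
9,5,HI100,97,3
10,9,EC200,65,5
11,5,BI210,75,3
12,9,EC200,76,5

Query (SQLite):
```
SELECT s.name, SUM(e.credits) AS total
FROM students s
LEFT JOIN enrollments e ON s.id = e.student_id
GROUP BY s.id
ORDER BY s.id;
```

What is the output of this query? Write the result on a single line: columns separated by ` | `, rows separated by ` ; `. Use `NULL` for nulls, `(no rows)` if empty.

LEFT JOIN keeps every students row; unmatched ones get NULL for enrollments columns.
Group by students.id and compute SUM(e.credits). SUM over an all-NULL group is NULL.
  1: ids {3, 6, 8} → SUM(e.credits)=9
  5: ids {2, 7, 9, 11} → SUM(e.credits)=11
  9: ids {1, 4, 5, 10, 12} → SUM(e.credits)=17

Sol | 9 ; Sol | 11 ; Ravi | 17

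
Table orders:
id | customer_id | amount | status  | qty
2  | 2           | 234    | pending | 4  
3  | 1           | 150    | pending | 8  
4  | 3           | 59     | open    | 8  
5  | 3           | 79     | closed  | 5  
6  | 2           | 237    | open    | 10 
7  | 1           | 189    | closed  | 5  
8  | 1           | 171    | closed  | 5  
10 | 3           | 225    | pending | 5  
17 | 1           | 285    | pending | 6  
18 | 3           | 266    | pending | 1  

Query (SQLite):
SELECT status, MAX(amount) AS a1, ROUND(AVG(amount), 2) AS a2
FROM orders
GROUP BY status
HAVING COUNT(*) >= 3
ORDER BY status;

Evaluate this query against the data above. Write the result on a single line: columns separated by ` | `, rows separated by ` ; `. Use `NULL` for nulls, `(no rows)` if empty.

Group orders by status.
Per group compute: MAX(amount), ROUND(AVG(amount), 2).
HAVING: drop groups with fewer than 3 rows.
  closed: ids {5, 7, 8} → MAX(amount)=189, ROUND(AVG(amount), 2)=146.33
  open: ids {4, 6} → MAX(amount)=237, ROUND(AVG(amount), 2)=148
  pending: ids {2, 3, 10, 17, 18} → MAX(amount)=285, ROUND(AVG(amount), 2)=232

closed | 189 | 146.33 ; pending | 285 | 232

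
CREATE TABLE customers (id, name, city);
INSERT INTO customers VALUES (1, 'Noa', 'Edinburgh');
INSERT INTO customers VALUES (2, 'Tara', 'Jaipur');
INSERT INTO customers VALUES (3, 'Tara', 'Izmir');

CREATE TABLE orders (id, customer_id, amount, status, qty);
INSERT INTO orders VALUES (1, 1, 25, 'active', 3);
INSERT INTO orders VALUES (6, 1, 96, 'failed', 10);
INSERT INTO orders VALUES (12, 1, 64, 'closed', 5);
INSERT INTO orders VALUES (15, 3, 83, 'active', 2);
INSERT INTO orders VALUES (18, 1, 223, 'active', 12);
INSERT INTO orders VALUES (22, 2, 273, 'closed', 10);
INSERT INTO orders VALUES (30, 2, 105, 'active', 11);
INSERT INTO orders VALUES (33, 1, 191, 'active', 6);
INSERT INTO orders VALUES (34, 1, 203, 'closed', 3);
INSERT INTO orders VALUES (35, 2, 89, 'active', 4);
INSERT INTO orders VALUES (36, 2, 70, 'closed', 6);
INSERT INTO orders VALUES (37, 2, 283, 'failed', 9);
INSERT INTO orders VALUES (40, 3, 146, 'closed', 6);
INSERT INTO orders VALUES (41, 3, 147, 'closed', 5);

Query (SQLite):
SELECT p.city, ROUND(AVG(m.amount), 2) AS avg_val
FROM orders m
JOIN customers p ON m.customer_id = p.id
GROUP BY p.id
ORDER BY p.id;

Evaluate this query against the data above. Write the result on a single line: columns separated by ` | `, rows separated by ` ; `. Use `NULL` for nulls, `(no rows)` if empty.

Edinburgh | 133.67 ; Jaipur | 164 ; Izmir | 125.33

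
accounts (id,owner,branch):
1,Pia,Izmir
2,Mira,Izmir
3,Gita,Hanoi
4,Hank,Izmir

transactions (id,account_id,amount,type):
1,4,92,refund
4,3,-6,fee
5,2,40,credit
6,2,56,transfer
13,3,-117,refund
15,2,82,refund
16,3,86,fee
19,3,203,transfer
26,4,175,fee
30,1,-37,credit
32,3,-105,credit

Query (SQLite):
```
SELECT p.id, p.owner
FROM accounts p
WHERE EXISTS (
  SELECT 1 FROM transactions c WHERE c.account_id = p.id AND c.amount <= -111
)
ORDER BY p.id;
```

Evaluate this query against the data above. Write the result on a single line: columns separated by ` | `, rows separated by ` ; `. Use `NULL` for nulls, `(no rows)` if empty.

3 | Gita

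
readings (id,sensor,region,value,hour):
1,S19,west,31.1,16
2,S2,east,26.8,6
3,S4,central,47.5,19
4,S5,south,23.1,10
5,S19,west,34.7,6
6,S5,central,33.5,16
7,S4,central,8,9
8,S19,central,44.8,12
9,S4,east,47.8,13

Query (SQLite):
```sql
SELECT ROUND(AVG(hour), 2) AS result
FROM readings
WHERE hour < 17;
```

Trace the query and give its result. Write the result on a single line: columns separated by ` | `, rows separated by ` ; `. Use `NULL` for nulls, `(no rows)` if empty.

Rows where hour < 17 → hour values: [16, 6, 10, 6, 16, 9, 12, 13].
AVG = 88 / 8 (rounded to 2 dp).

11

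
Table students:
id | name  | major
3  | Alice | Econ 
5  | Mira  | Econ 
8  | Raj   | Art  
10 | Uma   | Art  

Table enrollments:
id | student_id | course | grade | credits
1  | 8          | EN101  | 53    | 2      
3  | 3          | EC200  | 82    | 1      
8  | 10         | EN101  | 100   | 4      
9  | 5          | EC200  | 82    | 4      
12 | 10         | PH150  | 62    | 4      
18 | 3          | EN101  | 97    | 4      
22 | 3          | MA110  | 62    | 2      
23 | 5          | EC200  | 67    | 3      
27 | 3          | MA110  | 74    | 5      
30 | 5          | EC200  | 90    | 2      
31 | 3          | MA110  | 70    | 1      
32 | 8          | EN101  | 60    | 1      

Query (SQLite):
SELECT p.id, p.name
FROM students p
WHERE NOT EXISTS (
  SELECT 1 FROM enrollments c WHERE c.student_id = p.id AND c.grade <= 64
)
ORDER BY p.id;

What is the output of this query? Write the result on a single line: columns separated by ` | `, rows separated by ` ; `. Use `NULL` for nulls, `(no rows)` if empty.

5 | Mira

For each students row, check whether any enrollments with matching student_id has grade <= 64.
Keep rows where that is false.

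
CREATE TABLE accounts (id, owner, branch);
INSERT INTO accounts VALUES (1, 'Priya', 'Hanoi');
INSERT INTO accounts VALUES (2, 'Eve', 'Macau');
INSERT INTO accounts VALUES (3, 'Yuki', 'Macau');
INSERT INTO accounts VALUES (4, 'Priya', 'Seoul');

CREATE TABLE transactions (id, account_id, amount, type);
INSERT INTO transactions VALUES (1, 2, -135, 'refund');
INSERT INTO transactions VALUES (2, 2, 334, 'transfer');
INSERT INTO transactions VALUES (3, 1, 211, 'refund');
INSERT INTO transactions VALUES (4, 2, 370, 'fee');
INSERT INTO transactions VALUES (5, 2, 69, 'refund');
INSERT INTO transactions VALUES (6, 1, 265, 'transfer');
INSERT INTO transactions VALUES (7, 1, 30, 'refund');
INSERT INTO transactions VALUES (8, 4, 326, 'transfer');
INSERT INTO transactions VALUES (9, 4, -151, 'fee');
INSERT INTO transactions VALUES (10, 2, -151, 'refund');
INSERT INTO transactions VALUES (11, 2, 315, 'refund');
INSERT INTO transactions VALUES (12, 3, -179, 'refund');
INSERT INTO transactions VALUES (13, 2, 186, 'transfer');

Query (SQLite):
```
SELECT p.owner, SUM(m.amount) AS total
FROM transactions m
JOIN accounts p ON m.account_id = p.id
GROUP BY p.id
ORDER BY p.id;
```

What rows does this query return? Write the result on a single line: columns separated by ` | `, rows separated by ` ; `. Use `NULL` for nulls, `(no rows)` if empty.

Priya | 506 ; Eve | 988 ; Yuki | -179 ; Priya | 175

Join each transactions row to its accounts via account_id.
Group joined rows by accounts.id; compute SUM(m.amount) per group.
  1: ids {3, 6, 7} → SUM(m.amount)=506
  2: ids {1, 2, 4, 5, 10, 11, 13} → SUM(m.amount)=988
  3: ids {12} → SUM(m.amount)=-179
  4: ids {8, 9} → SUM(m.amount)=175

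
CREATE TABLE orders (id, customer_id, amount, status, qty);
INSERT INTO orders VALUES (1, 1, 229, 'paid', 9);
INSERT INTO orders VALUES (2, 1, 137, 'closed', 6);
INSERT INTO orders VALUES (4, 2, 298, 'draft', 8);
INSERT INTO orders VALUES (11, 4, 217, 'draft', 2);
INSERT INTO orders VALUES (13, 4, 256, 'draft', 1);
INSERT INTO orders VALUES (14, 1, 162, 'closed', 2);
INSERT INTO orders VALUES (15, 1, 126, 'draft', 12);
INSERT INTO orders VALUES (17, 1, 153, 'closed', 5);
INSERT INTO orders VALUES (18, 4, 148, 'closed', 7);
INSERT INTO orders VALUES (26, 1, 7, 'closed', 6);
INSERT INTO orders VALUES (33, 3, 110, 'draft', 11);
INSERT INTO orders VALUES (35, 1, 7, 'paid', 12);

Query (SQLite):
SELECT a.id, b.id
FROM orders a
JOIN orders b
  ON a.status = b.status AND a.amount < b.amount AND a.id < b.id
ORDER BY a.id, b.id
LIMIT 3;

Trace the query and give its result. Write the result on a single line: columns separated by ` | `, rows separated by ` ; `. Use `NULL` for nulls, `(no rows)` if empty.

Pairs (a,b) with same status, a.amount < b.amount, a.id < b.id.
status groups: closed:{2,14,17,18,26} draft:{4,11,13,15,33} paid:{1,35}
Ordered by (a.id, b.id); first 3.

2 | 14 ; 2 | 17 ; 2 | 18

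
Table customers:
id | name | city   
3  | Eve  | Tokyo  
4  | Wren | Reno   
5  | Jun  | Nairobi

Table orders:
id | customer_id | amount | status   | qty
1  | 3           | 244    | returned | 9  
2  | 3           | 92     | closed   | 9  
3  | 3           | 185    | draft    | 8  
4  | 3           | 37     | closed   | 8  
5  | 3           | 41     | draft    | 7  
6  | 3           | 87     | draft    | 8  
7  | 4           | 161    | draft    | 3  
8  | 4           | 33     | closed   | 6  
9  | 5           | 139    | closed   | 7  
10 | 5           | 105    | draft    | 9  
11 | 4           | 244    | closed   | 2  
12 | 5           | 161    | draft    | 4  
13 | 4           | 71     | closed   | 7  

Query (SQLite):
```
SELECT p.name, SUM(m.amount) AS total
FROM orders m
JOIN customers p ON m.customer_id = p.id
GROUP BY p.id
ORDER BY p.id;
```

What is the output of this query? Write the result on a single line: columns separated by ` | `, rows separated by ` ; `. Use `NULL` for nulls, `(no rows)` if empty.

Eve | 686 ; Wren | 509 ; Jun | 405

Join each orders row to its customers via customer_id.
Group joined rows by customers.id; compute SUM(m.amount) per group.
  3: ids {1, 2, 3, 4, 5, 6} → SUM(m.amount)=686
  4: ids {7, 8, 11, 13} → SUM(m.amount)=509
  5: ids {9, 10, 12} → SUM(m.amount)=405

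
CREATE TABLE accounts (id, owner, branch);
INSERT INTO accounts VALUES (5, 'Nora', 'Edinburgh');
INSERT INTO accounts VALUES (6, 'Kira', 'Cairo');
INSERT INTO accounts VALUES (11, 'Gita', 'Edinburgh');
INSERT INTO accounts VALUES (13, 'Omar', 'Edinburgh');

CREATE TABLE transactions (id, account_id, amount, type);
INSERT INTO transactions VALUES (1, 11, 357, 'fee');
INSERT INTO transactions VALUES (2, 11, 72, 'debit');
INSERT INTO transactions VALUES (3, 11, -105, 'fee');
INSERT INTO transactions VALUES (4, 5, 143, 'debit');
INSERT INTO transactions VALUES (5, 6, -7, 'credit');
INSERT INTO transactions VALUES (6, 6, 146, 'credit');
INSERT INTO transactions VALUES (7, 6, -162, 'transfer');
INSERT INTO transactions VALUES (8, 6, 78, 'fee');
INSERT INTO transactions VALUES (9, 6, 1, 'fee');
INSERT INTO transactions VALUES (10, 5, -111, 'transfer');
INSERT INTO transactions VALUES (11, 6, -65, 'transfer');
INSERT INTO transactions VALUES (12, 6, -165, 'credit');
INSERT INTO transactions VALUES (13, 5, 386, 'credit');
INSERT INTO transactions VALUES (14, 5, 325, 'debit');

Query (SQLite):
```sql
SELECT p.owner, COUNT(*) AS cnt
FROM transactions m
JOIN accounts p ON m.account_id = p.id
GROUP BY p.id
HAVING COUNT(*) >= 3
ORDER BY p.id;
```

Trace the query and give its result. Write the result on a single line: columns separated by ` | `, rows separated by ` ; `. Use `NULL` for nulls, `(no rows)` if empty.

Nora | 4 ; Kira | 7 ; Gita | 3

Join each transactions row to its accounts via account_id.
Group joined rows by accounts.id; compute COUNT(*) per group.
HAVING: keep groups with count ≥ 3.
  5: ids {4, 10, 13, 14} → COUNT(*)=4
  6: ids {5, 6, 7, 8, 9, 11, 12} → COUNT(*)=7
  11: ids {1, 2, 3} → COUNT(*)=3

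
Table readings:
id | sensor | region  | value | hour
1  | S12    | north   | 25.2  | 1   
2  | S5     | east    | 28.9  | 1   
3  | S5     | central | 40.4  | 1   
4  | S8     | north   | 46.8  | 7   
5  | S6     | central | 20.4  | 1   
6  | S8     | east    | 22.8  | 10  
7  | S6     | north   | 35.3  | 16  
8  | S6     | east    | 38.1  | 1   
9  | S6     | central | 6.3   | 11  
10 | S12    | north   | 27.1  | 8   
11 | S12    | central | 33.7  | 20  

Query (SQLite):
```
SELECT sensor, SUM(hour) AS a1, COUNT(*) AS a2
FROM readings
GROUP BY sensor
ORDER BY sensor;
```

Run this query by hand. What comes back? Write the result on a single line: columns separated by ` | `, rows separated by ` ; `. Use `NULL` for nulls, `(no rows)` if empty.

S12 | 29 | 3 ; S5 | 2 | 2 ; S6 | 29 | 4 ; S8 | 17 | 2

Group readings by sensor.
Per group compute: SUM(hour), COUNT(*).
  S12: ids {1, 10, 11} → SUM(hour)=29, COUNT(*)=3
  S5: ids {2, 3} → SUM(hour)=2, COUNT(*)=2
  S6: ids {5, 7, 8, 9} → SUM(hour)=29, COUNT(*)=4
  S8: ids {4, 6} → SUM(hour)=17, COUNT(*)=2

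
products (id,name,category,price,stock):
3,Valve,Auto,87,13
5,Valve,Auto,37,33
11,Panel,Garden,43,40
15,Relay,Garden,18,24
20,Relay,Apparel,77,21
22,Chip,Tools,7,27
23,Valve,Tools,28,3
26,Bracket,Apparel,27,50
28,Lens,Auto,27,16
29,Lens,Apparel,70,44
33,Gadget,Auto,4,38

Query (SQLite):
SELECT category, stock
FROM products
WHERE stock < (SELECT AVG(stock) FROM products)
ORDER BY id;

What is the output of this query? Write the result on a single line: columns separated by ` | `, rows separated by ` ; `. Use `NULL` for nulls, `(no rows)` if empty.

Auto | 13 ; Garden | 24 ; Apparel | 21 ; Tools | 27 ; Tools | 3 ; Auto | 16

Scalar subquery: AVG(stock) over all products rows = 28.090909 (≈; comparison uses full precision).
Keep rows where stock < that value.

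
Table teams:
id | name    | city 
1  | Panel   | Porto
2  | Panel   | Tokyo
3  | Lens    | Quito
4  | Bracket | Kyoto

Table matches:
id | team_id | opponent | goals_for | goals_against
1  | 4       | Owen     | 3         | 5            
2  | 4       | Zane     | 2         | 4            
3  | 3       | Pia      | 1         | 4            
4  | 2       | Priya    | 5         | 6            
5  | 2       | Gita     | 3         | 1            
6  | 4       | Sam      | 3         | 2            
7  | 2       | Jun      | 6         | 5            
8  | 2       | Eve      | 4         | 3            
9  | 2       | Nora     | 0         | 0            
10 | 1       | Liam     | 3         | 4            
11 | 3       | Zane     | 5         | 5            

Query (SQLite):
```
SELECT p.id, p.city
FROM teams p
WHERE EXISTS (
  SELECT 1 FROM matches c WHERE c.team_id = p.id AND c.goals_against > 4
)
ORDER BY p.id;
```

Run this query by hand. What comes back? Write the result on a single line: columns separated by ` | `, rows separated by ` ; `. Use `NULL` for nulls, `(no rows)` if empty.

For each teams row, check whether any matches with matching team_id has goals_against > 4.
Keep rows where that is true.

2 | Tokyo ; 3 | Quito ; 4 | Kyoto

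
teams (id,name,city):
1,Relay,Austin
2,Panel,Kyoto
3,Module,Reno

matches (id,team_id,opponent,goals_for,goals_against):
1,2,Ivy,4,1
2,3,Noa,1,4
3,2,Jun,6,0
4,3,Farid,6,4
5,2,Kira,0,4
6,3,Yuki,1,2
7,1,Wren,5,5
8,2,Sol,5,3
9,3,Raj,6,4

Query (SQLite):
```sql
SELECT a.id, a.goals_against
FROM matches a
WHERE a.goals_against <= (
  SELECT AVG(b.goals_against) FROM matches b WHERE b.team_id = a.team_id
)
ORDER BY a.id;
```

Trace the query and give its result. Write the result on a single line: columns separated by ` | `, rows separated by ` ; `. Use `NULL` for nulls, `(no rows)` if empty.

1 | 1 ; 3 | 0 ; 6 | 2 ; 7 | 5

For each matches row a, compute AVG(goals_against) over rows sharing a.team_id.
Keep row a if a.goals_against <= that per-group AVG.
  team_id=1: AVG(goals_against) = 5.0
  team_id=2: AVG(goals_against) = 2.0
  team_id=3: AVG(goals_against) = 3.5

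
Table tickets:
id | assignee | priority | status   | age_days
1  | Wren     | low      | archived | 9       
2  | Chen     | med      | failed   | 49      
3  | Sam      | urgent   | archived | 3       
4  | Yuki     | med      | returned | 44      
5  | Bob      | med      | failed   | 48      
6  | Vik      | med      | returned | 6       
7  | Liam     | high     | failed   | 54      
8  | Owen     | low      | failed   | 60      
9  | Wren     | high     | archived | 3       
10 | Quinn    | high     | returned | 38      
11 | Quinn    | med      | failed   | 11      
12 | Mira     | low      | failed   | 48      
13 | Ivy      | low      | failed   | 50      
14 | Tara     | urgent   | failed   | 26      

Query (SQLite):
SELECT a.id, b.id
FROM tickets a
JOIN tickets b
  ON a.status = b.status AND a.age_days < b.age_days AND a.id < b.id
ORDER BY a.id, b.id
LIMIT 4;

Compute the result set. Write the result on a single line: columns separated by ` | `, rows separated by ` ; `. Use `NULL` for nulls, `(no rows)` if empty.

2 | 7 ; 2 | 8 ; 2 | 13 ; 5 | 7

Pairs (a,b) with same status, a.age_days < b.age_days, a.id < b.id.
status groups: archived:{1,3,9} failed:{2,5,7,8,11,12,13,14} returned:{4,6,10}
Ordered by (a.id, b.id); first 4.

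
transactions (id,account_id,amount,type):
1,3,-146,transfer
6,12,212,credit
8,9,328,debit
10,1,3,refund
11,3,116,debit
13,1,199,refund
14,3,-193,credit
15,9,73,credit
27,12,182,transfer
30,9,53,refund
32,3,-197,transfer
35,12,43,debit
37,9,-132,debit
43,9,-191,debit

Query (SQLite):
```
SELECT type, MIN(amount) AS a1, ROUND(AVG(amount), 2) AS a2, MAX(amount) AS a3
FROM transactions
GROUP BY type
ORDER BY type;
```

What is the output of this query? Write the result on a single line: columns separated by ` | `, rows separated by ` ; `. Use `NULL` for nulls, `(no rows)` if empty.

Group transactions by type.
Per group compute: MIN(amount), ROUND(AVG(amount), 2), MAX(amount).
  credit: ids {6, 14, 15} → MIN(amount)=-193, ROUND(AVG(amount), 2)=30.67, MAX(amount)=212
  debit: ids {8, 11, 35, 37, 43} → MIN(amount)=-191, ROUND(AVG(amount), 2)=32.8, MAX(amount)=328
  refund: ids {10, 13, 30} → MIN(amount)=3, ROUND(AVG(amount), 2)=85, MAX(amount)=199
  transfer: ids {1, 27, 32} → MIN(amount)=-197, ROUND(AVG(amount), 2)=-53.67, MAX(amount)=182

credit | -193 | 30.67 | 212 ; debit | -191 | 32.8 | 328 ; refund | 3 | 85 | 199 ; transfer | -197 | -53.67 | 182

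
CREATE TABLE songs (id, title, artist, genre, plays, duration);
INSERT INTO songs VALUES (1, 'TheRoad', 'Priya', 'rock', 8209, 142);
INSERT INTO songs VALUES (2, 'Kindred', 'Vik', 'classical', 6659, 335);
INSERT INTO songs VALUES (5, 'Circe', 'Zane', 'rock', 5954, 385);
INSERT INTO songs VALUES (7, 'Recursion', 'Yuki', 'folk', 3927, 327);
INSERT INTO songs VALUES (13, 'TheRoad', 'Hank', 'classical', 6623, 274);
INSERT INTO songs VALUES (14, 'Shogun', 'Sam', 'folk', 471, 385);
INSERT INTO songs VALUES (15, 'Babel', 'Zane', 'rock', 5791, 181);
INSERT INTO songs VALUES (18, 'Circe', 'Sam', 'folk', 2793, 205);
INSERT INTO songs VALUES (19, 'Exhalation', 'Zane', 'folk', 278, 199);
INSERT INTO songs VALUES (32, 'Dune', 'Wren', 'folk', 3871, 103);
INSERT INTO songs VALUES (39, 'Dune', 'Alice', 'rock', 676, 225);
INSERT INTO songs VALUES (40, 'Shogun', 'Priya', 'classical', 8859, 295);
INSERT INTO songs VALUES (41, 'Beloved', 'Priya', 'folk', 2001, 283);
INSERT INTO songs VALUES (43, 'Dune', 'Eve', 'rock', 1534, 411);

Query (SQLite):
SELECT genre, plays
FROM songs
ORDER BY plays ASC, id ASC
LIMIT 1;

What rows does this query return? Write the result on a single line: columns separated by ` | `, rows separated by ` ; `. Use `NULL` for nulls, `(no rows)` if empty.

folk | 278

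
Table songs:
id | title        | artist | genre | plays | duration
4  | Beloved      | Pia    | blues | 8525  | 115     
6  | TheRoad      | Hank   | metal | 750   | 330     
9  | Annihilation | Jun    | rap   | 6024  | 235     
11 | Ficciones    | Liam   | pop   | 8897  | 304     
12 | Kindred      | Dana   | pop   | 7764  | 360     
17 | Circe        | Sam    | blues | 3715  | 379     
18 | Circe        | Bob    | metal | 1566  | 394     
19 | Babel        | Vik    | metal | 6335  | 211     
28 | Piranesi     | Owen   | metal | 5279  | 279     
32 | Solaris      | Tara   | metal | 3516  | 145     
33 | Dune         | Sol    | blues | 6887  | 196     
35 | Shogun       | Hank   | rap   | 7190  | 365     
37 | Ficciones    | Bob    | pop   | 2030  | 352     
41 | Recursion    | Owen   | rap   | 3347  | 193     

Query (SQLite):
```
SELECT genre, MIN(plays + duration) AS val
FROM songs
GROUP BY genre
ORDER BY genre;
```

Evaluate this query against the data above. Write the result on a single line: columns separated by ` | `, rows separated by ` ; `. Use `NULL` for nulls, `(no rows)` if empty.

blues | 4094 ; metal | 1080 ; pop | 2382 ; rap | 3540

For each row compute plays + duration.
Group by genre; take MIN of the expression per group.
  blues: ids {4, 17, 33} → MIN(plays + duration)=4094
  metal: ids {6, 18, 19, 28, 32} → MIN(plays + duration)=1080
  pop: ids {11, 12, 37} → MIN(plays + duration)=2382
  rap: ids {9, 35, 41} → MIN(plays + duration)=3540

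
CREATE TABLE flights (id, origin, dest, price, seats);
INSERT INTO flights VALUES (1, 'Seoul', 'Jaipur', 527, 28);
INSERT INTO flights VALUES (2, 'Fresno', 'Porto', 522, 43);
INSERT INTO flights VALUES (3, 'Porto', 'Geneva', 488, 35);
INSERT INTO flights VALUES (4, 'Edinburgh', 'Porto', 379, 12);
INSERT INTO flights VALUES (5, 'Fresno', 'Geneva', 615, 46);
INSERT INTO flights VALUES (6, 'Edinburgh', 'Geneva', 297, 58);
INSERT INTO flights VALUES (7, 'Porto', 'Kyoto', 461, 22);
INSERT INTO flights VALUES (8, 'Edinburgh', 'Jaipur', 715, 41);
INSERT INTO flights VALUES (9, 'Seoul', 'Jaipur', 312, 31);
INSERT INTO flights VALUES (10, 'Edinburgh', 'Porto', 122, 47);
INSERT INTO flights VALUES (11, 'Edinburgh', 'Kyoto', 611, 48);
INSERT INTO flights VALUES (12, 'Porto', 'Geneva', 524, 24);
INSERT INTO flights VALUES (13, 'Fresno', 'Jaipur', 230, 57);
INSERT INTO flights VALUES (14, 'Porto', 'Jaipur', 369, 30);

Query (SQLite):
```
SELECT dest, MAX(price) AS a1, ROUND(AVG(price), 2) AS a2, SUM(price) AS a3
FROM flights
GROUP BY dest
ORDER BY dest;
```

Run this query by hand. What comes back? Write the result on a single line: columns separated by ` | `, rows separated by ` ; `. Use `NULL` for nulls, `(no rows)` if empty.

Geneva | 615 | 481 | 1924 ; Jaipur | 715 | 430.6 | 2153 ; Kyoto | 611 | 536 | 1072 ; Porto | 522 | 341 | 1023

Group flights by dest.
Per group compute: MAX(price), ROUND(AVG(price), 2), SUM(price).
  Geneva: ids {3, 5, 6, 12} → MAX(price)=615, ROUND(AVG(price), 2)=481, SUM(price)=1924
  Jaipur: ids {1, 8, 9, 13, 14} → MAX(price)=715, ROUND(AVG(price), 2)=430.6, SUM(price)=2153
  Kyoto: ids {7, 11} → MAX(price)=611, ROUND(AVG(price), 2)=536, SUM(price)=1072
  Porto: ids {2, 4, 10} → MAX(price)=522, ROUND(AVG(price), 2)=341, SUM(price)=1023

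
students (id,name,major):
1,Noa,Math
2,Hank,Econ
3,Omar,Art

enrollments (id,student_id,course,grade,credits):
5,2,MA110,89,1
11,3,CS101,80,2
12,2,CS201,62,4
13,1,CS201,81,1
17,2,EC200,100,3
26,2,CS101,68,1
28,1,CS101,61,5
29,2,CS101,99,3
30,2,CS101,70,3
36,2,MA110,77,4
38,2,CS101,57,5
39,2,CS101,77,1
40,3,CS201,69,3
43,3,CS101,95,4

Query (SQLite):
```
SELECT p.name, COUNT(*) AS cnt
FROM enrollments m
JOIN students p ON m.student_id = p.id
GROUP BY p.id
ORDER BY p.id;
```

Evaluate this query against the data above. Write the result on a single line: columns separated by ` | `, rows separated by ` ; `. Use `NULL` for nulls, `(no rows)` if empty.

Join each enrollments row to its students via student_id.
Group joined rows by students.id; compute COUNT(*) per group.
  1: ids {13, 28} → COUNT(*)=2
  2: ids {5, 12, 17, 26, 29, 30, 36, 38, 39} → COUNT(*)=9
  3: ids {11, 40, 43} → COUNT(*)=3

Noa | 2 ; Hank | 9 ; Omar | 3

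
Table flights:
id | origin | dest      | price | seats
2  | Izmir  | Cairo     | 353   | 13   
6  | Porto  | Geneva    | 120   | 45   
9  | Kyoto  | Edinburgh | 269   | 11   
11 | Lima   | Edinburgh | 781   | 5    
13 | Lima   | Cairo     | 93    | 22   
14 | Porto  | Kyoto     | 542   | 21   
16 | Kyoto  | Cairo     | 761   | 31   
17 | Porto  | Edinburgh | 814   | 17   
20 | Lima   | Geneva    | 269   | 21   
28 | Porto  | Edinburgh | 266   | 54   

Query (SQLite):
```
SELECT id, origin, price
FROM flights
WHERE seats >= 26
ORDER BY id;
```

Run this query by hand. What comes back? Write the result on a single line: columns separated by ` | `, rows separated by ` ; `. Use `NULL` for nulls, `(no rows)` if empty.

6 | Porto | 120 ; 16 | Kyoto | 761 ; 28 | Porto | 266

seats >= 26: ids {6, 16, 28}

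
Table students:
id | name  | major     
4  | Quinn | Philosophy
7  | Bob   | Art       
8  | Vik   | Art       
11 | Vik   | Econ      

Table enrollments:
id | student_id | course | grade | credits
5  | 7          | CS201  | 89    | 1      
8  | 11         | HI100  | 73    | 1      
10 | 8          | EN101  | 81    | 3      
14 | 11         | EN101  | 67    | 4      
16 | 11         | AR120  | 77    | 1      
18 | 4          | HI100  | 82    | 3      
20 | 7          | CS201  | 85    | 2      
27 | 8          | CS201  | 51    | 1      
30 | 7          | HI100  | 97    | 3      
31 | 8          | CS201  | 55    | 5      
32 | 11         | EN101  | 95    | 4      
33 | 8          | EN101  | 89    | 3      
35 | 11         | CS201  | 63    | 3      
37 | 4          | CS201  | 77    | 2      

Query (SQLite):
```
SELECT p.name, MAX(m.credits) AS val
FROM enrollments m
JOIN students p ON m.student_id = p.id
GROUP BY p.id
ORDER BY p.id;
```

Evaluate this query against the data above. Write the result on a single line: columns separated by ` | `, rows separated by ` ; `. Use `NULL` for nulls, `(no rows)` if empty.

Quinn | 3 ; Bob | 3 ; Vik | 5 ; Vik | 4

Join each enrollments row to its students via student_id.
Group joined rows by students.id; compute MAX(m.credits) per group.
  4: ids {18, 37} → MAX(m.credits)=3
  7: ids {5, 20, 30} → MAX(m.credits)=3
  8: ids {10, 27, 31, 33} → MAX(m.credits)=5
  11: ids {8, 14, 16, 32, 35} → MAX(m.credits)=4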